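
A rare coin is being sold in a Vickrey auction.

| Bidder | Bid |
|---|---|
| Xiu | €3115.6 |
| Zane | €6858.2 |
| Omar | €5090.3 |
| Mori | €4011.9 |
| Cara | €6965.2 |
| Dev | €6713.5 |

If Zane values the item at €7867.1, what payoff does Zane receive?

€0

Highest bid: Cara at €6965.2, so Cara wins.
Second-highest bid: Zane at €6858.2 — that is the price the winner pays.
Zane did not win, so Zane pays nothing and receives nothing: payoff €0.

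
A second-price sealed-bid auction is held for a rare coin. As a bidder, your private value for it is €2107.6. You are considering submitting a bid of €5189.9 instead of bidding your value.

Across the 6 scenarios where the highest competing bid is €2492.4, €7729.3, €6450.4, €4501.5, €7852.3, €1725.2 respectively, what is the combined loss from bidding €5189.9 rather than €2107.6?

The deviation costs you only when the competing bid falls strictly between €2107.6 and €5189.9; elsewhere both bids give the same outcome.
€2492.4: truthful payoff €0, deviation payoff −€384.8 → loss €384.8.
€7729.3: outcomes coincide → loss €0.
€6450.4: outcomes coincide → loss €0.
€4501.5: truthful payoff €0, deviation payoff −€2393.9 → loss €2393.9.
€7852.3: outcomes coincide → loss €0.
€1725.2: outcomes coincide → loss €0.
Total loss = €384.8 + €2393.9 = €2778.7.

€2778.7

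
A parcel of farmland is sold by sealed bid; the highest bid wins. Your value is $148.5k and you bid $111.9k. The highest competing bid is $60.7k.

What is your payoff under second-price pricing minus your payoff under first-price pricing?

You have the highest bid, so you win under either rule.
Second-price: pay $60.7k → payoff $87.8k.
First-price: pay your own bid $111.9k → payoff $36.6k.
Difference = $87.8k − ($36.6k) = $51.2k.

$51.2k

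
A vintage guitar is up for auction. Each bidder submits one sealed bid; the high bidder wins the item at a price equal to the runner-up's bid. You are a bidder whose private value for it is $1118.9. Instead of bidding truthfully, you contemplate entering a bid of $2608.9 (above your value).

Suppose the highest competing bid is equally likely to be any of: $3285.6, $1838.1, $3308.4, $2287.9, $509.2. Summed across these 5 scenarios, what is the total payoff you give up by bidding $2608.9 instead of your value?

The deviation costs you only when the competing bid falls strictly between $1118.9 and $2608.9; elsewhere both bids give the same outcome.
$3285.6: outcomes coincide → loss $0.
$1838.1: truthful payoff $0, deviation payoff −$719.2 → loss $719.2.
$3308.4: outcomes coincide → loss $0.
$2287.9: truthful payoff $0, deviation payoff −$1169 → loss $1169.
$509.2: outcomes coincide → loss $0.
Total loss = $719.2 + $1169 = $1888.2.

$1888.2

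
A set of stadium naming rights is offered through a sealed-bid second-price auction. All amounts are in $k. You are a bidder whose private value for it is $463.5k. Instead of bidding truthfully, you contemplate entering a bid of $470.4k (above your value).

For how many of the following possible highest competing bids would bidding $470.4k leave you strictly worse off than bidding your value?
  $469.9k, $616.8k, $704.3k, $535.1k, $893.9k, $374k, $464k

The deviation hurts exactly when the highest competing bid lies strictly between $463.5k and $470.4k — overbidding then wins at a price above your value.
$469.9k: inside the interval → strictly worse (loss $6.4k).
$616.8k: above both → same outcome either way.
$704.3k: above both → same outcome either way.
$535.1k: above both → same outcome either way.
$893.9k: above both → same outcome either way.
$374k: below both → same outcome either way.
$464k: inside the interval → strictly worse (loss $0.5k).
Count: 2.

2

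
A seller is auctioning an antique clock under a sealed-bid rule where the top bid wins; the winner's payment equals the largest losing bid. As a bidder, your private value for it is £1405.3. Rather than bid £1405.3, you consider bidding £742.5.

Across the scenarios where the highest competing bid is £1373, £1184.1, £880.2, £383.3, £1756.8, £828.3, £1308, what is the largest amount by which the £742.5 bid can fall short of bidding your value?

£1373: truthful gives £32.3, deviation gives £0 → loss £32.3.
£1184.1: truthful gives £221.2, deviation gives £0 → loss £221.2.
£880.2: truthful gives £525.1, deviation gives £0 → loss £525.1.
£383.3: same outcome either way → loss £0.
£1756.8: same outcome either way → loss £0.
£828.3: truthful gives £577, deviation gives £0 → loss £577.
£1308: truthful gives £97.3, deviation gives £0 → loss £97.3.
Maximum loss: £577.

£577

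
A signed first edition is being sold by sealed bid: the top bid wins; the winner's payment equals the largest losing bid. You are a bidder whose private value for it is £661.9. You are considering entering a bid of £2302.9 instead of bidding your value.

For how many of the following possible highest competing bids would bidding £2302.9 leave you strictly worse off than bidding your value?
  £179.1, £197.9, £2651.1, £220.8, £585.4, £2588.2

0

The deviation hurts exactly when the highest competing bid lies strictly between £661.9 and £2302.9 — overbidding then wins at a price above your value.
£179.1: below both → same outcome either way.
£197.9: below both → same outcome either way.
£2651.1: above both → same outcome either way.
£220.8: below both → same outcome either way.
£585.4: below both → same outcome either way.
£2588.2: above both → same outcome either way.
Count: 0.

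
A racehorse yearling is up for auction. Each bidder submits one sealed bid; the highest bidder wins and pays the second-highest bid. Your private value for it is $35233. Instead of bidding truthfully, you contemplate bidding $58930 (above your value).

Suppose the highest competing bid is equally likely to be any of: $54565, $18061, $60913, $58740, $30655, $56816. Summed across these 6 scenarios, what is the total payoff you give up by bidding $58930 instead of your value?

The deviation costs you only when the competing bid falls strictly between $35233 and $58930; elsewhere both bids give the same outcome.
$54565: truthful payoff $0, deviation payoff −$19332 → loss $19332.
$18061: outcomes coincide → loss $0.
$60913: outcomes coincide → loss $0.
$58740: truthful payoff $0, deviation payoff −$23507 → loss $23507.
$30655: outcomes coincide → loss $0.
$56816: truthful payoff $0, deviation payoff −$21583 → loss $21583.
Total loss = $19332 + $23507 + $21583 = $64422.

$64422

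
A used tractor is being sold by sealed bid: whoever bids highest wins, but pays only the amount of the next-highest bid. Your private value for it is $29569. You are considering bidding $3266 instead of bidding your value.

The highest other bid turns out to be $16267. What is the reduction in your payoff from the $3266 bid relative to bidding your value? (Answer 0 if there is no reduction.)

$13302

Bidding your value $29569: you win (since $29569 > $16267) and pay $16267. Payoff $13302.
Bidding $3266: you lose. Payoff $0.
The competing bid $16267 lies between your shaded bid and your value, so underbidding forfeits an item you could have won at a profitable price.
Loss from deviating = $13302 − ($0) = $13302.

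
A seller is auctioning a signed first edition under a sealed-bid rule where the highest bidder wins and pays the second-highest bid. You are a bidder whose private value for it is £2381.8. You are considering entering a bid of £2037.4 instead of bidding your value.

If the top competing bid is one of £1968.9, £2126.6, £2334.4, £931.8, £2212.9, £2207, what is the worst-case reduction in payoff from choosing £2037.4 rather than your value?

£255.2

£1968.9: same outcome either way → loss £0.
£2126.6: truthful gives £255.2, deviation gives £0 → loss £255.2.
£2334.4: truthful gives £47.4, deviation gives £0 → loss £47.4.
£931.8: same outcome either way → loss £0.
£2212.9: truthful gives £168.9, deviation gives £0 → loss £168.9.
£2207: truthful gives £174.8, deviation gives £0 → loss £174.8.
Maximum loss: £255.2.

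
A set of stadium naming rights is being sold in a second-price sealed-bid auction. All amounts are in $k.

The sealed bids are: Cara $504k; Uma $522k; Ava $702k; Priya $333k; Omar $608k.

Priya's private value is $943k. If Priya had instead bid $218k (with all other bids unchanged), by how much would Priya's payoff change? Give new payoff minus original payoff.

The highest bid among the other bidders is $702k; Priya's bid doesn't change that.
Original bid $333k: Priya is not highest (top rival bid is $702k); payoff $0k.
Alternative bid $218k: Priya is not highest (top rival bid is $702k); payoff $0k.
Change in payoff = $0k − ($0k) = $0k.

$0k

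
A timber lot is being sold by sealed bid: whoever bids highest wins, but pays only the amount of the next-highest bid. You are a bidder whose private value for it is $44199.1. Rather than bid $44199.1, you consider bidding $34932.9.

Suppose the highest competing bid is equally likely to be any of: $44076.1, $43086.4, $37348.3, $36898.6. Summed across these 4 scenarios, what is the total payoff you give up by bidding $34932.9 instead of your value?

$15387

The deviation costs you only when the competing bid falls strictly between $34932.9 and $44199.1; elsewhere both bids give the same outcome.
$44076.1: truthful payoff $123, deviation payoff $0 → loss $123.
$43086.4: truthful payoff $1112.7, deviation payoff $0 → loss $1112.7.
$37348.3: truthful payoff $6850.8, deviation payoff $0 → loss $6850.8.
$36898.6: truthful payoff $7300.5, deviation payoff $0 → loss $7300.5.
Total loss = $123 + $1112.7 + $6850.8 + $7300.5 = $15387.
Truthful bidding weakly dominates here: raising your bid can only win items priced above your value, and lowering it can only forfeit items priced below.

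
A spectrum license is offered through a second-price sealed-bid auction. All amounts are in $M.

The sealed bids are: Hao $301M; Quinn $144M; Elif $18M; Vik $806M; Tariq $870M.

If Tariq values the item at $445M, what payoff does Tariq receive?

−$361M

Highest bid: Tariq at $870M, so Tariq wins.
Second-highest bid: Vik at $806M — that is the price the winner pays.
Tariq's payoff = value − price = $445M − $806M = −$361M.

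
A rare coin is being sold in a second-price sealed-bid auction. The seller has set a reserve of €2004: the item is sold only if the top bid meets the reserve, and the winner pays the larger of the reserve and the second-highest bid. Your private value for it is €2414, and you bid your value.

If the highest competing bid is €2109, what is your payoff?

€305

Your bid €2414 is the highest and exceeds the reserve.
Price = max(second-highest bid, reserve) = max(€2109, €2004) = €2109.
Payoff = €2414 − €2109 = €305.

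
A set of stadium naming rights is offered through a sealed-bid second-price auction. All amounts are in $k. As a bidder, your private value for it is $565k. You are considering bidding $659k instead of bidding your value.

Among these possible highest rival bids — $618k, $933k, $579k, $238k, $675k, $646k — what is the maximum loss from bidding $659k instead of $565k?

$81k

$618k: truthful gives $0k, deviation gives −$53k → loss $53k.
$933k: same outcome either way → loss $0k.
$579k: truthful gives $0k, deviation gives −$14k → loss $14k.
$238k: same outcome either way → loss $0k.
$675k: same outcome either way → loss $0k.
$646k: truthful gives $0k, deviation gives −$81k → loss $81k.
Maximum loss: $81k.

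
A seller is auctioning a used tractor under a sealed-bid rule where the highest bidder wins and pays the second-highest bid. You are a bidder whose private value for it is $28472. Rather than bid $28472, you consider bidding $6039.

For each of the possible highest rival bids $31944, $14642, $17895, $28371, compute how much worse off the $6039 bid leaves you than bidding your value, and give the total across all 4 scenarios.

The deviation costs you only when the competing bid falls strictly between $6039 and $28472; elsewhere both bids give the same outcome.
$31944: outcomes coincide → loss $0.
$14642: truthful payoff $13830, deviation payoff $0 → loss $13830.
$17895: truthful payoff $10577, deviation payoff $0 → loss $10577.
$28371: truthful payoff $101, deviation payoff $0 → loss $101.
Total loss = $13830 + $10577 + $101 = $24508.
Because the price is fixed by the runner-up's bid, deviating from your value can only change a good outcome into a bad one — never the reverse.

$24508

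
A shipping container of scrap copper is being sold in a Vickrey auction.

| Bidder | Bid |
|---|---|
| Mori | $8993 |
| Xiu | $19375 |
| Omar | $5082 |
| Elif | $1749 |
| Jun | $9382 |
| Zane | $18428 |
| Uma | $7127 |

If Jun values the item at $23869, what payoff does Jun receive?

Highest bid: Xiu at $19375, so Xiu wins.
Second-highest bid: Zane at $18428 — that is the price the winner pays.
Jun did not win, so Jun pays nothing and receives nothing: payoff $0.

$0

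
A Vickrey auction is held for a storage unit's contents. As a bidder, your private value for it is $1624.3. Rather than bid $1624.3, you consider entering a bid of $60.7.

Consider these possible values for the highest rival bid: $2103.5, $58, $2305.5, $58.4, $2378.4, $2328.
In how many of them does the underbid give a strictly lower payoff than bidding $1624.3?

The deviation hurts exactly when the highest competing bid lies strictly between $60.7 and $1624.3 — underbidding then forfeits a profitable win.
$2103.5: above both → same outcome either way.
$58: below both → same outcome either way.
$2305.5: above both → same outcome either way.
$58.4: below both → same outcome either way.
$2378.4: above both → same outcome either way.
$2328: above both → same outcome either way.
Count: 0.

0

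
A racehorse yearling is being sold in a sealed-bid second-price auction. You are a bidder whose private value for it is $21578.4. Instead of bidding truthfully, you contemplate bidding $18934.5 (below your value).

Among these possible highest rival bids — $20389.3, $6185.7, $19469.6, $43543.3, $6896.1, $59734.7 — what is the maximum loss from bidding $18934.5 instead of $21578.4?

$2108.8

$20389.3: truthful gives $1189.1, deviation gives $0 → loss $1189.1.
$6185.7: same outcome either way → loss $0.
$19469.6: truthful gives $2108.8, deviation gives $0 → loss $2108.8.
$43543.3: same outcome either way → loss $0.
$6896.1: same outcome either way → loss $0.
$59734.7: same outcome either way → loss $0.
Maximum loss: $2108.8.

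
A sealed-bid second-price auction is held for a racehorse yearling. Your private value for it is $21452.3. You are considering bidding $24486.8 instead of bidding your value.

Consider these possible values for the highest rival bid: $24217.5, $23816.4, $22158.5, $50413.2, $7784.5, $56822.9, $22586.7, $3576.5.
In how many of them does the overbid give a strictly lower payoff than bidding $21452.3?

The deviation hurts exactly when the highest competing bid lies strictly between $21452.3 and $24486.8 — overbidding then wins at a price above your value.
$24217.5: inside the interval → strictly worse (loss $2765.2).
$23816.4: inside the interval → strictly worse (loss $2364.1).
$22158.5: inside the interval → strictly worse (loss $706.2).
$50413.2: above both → same outcome either way.
$7784.5: below both → same outcome either way.
$56822.9: above both → same outcome either way.
$22586.7: inside the interval → strictly worse (loss $1134.4).
$3576.5: below both → same outcome either way.
Count: 4.

4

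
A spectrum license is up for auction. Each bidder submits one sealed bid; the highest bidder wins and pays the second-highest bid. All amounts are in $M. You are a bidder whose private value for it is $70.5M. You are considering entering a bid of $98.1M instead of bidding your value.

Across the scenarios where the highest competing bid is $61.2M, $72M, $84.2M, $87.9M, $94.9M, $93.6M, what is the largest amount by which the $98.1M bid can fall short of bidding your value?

$61.2M: same outcome either way → loss $0M.
$72M: truthful gives $0M, deviation gives −$1.5M → loss $1.5M.
$84.2M: truthful gives $0M, deviation gives −$13.7M → loss $13.7M.
$87.9M: truthful gives $0M, deviation gives −$17.4M → loss $17.4M.
$94.9M: truthful gives $0M, deviation gives −$24.4M → loss $24.4M.
$93.6M: truthful gives $0M, deviation gives −$23.1M → loss $23.1M.
Maximum loss: $24.4M.

$24.4M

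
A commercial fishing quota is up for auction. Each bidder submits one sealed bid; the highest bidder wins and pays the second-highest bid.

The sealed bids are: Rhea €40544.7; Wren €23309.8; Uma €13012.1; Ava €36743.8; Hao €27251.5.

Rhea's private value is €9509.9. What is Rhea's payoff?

Highest bid: Rhea at €40544.7, so Rhea wins.
Second-highest bid: Ava at €36743.8 — that is the price the winner pays.
Rhea's payoff = value − price = €9509.9 − €36743.8 = −€27233.9.

−€27233.9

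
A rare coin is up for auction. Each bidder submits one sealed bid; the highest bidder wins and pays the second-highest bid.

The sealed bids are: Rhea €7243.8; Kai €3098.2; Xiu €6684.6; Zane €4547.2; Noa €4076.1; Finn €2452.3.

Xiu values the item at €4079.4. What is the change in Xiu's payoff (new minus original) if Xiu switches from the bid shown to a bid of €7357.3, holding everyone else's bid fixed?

−€3164.4

The highest bid among the other bidders is €7243.8; Xiu's bid doesn't change that.
Original bid €6684.6: Xiu is not highest (top rival bid is €7243.8); payoff €0.
Alternative bid €7357.3: Xiu is highest, pays the top rival bid €7243.8; payoff €4079.4 − €7243.8 = −€3164.4.
Change in payoff = −€3164.4 − (€0) = −€3164.4.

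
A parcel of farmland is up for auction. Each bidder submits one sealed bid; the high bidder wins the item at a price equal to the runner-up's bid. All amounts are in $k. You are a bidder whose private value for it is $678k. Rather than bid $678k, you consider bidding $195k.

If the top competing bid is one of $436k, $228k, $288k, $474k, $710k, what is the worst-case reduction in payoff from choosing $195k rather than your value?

$436k: truthful gives $242k, deviation gives $0k → loss $242k.
$228k: truthful gives $450k, deviation gives $0k → loss $450k.
$288k: truthful gives $390k, deviation gives $0k → loss $390k.
$474k: truthful gives $204k, deviation gives $0k → loss $204k.
$710k: same outcome either way → loss $0k.
Maximum loss: $450k.

$450k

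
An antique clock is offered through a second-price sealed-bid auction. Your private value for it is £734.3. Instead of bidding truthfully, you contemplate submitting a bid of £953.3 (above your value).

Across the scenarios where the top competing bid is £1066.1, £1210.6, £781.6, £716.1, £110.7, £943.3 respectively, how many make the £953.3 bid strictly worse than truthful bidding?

2

The deviation hurts exactly when the highest competing bid lies strictly between £734.3 and £953.3 — overbidding then wins at a price above your value.
£1066.1: above both → same outcome either way.
£1210.6: above both → same outcome either way.
£781.6: inside the interval → strictly worse (loss £47.3).
£716.1: below both → same outcome either way.
£110.7: below both → same outcome either way.
£943.3: inside the interval → strictly worse (loss £209).
Count: 2.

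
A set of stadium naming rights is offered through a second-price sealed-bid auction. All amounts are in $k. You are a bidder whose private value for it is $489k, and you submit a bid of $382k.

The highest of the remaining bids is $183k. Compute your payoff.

$306k

Your bid $382k exceeds the highest competing bid $183k, so you win.
In a second-price auction the winner pays the second-highest bid, $183k.
Payoff = value − price = $489k − $183k = $306k.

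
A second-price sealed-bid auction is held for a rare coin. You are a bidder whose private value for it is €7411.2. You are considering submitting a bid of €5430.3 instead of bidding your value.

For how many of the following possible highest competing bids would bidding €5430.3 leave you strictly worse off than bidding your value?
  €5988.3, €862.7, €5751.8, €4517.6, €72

2

The deviation hurts exactly when the highest competing bid lies strictly between €5430.3 and €7411.2 — underbidding then forfeits a profitable win.
€5988.3: inside the interval → strictly worse (loss €1422.9).
€862.7: below both → same outcome either way.
€5751.8: inside the interval → strictly worse (loss €1659.4).
€4517.6: below both → same outcome either way.
€72: below both → same outcome either way.
Count: 2.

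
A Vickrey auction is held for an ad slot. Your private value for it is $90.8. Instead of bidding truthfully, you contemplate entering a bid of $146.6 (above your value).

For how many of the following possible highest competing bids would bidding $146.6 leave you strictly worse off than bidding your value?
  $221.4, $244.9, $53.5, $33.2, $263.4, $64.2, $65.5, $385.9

0

The deviation hurts exactly when the highest competing bid lies strictly between $90.8 and $146.6 — overbidding then wins at a price above your value.
$221.4: above both → same outcome either way.
$244.9: above both → same outcome either way.
$53.5: below both → same outcome either way.
$33.2: below both → same outcome either way.
$263.4: above both → same outcome either way.
$64.2: below both → same outcome either way.
$65.5: below both → same outcome either way.
$385.9: above both → same outcome either way.
Count: 0.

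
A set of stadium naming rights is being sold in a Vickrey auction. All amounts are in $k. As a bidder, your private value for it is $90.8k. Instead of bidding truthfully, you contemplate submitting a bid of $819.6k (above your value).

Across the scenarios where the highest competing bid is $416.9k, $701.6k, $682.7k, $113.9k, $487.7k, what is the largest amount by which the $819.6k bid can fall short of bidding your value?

$610.8k

$416.9k: truthful gives $0k, deviation gives −$326.1k → loss $326.1k.
$701.6k: truthful gives $0k, deviation gives −$610.8k → loss $610.8k.
$682.7k: truthful gives $0k, deviation gives −$591.9k → loss $591.9k.
$113.9k: truthful gives $0k, deviation gives −$23.1k → loss $23.1k.
$487.7k: truthful gives $0k, deviation gives −$396.9k → loss $396.9k.
Maximum loss: $610.8k.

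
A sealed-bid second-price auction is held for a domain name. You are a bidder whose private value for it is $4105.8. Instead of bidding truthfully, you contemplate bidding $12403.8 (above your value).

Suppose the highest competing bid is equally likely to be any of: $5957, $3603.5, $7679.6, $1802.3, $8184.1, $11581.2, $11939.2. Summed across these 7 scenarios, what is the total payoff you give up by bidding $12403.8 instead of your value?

The deviation costs you only when the competing bid falls strictly between $4105.8 and $12403.8; elsewhere both bids give the same outcome.
$5957: truthful payoff $0, deviation payoff −$1851.2 → loss $1851.2.
$3603.5: outcomes coincide → loss $0.
$7679.6: truthful payoff $0, deviation payoff −$3573.8 → loss $3573.8.
$1802.3: outcomes coincide → loss $0.
$8184.1: truthful payoff $0, deviation payoff −$4078.3 → loss $4078.3.
$11581.2: truthful payoff $0, deviation payoff −$7475.4 → loss $7475.4.
$11939.2: truthful payoff $0, deviation payoff −$7833.4 → loss $7833.4.
Total loss = $1851.2 + $3573.8 + $4078.3 + $7475.4 + $7833.4 = $24812.1.

$24812.1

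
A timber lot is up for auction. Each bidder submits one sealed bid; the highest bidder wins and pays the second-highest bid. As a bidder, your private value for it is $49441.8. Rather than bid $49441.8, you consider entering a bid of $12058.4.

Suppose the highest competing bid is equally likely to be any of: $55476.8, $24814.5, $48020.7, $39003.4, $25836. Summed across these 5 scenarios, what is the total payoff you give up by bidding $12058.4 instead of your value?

The deviation costs you only when the competing bid falls strictly between $12058.4 and $49441.8; elsewhere both bids give the same outcome.
$55476.8: outcomes coincide → loss $0.
$24814.5: truthful payoff $24627.3, deviation payoff $0 → loss $24627.3.
$48020.7: truthful payoff $1421.1, deviation payoff $0 → loss $1421.1.
$39003.4: truthful payoff $10438.4, deviation payoff $0 → loss $10438.4.
$25836: truthful payoff $23605.8, deviation payoff $0 → loss $23605.8.
Total loss = $24627.3 + $1421.1 + $10438.4 + $23605.8 = $60092.6.

$60092.6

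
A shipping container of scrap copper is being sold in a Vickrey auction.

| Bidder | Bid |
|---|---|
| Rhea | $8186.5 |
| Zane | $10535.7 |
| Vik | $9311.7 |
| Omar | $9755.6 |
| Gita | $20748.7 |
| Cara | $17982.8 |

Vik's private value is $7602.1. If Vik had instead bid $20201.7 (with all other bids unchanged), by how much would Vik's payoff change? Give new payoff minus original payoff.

$0

The highest bid among the other bidders is $20748.7; Vik's bid doesn't change that.
Original bid $9311.7: Vik is not highest (top rival bid is $20748.7); payoff $0.
Alternative bid $20201.7: Vik is not highest (top rival bid is $20748.7); payoff $0.
Change in payoff = $0 − ($0) = $0.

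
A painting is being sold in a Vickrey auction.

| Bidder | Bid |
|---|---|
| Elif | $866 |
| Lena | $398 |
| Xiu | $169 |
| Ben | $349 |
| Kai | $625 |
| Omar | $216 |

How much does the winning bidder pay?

Highest bid: Elif at $866, so Elif wins.
Second-highest bid: Kai at $625 — that is the price the winner pays.

$625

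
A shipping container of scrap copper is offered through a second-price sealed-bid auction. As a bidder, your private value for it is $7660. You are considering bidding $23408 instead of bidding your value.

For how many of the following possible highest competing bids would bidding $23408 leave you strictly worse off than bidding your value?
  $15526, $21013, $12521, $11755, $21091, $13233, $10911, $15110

8

The deviation hurts exactly when the highest competing bid lies strictly between $7660 and $23408 — overbidding then wins at a price above your value.
$15526: inside the interval → strictly worse (loss $7866).
$21013: inside the interval → strictly worse (loss $13353).
$12521: inside the interval → strictly worse (loss $4861).
$11755: inside the interval → strictly worse (loss $4095).
$21091: inside the interval → strictly worse (loss $13431).
$13233: inside the interval → strictly worse (loss $5573).
$10911: inside the interval → strictly worse (loss $3251).
$15110: inside the interval → strictly worse (loss $7450).
Count: 8.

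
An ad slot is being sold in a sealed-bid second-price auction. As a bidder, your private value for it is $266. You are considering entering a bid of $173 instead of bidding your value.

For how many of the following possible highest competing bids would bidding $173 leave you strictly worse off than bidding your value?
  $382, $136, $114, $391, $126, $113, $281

0

The deviation hurts exactly when the highest competing bid lies strictly between $173 and $266 — underbidding then forfeits a profitable win.
$382: above both → same outcome either way.
$136: below both → same outcome either way.
$114: below both → same outcome either way.
$391: above both → same outcome either way.
$126: below both → same outcome either way.
$113: below both → same outcome either way.
$281: above both → same outcome either way.
Count: 0.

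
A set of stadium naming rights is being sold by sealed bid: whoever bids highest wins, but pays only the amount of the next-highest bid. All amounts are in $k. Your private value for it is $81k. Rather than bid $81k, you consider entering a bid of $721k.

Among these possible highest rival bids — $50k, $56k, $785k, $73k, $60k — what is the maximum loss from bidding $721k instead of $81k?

$50k: same outcome either way → loss $0k.
$56k: same outcome either way → loss $0k.
$785k: same outcome either way → loss $0k.
$73k: same outcome either way → loss $0k.
$60k: same outcome either way → loss $0k.
Maximum loss: $0k.

$0k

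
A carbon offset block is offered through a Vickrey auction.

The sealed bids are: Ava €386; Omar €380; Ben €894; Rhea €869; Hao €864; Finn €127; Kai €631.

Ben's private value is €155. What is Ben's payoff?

Highest bid: Ben at €894, so Ben wins.
Second-highest bid: Rhea at €869 — that is the price the winner pays.
Ben's payoff = value − price = €155 − €869 = −€714.

−€714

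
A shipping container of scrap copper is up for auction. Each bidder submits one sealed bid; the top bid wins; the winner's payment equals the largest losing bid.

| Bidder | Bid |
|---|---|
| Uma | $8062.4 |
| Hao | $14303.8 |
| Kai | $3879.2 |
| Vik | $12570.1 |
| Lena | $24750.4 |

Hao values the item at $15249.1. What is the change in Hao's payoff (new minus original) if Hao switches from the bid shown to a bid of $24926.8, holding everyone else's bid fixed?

−$9501.3

The highest bid among the other bidders is $24750.4; Hao's bid doesn't change that.
Original bid $14303.8: Hao is not highest (top rival bid is $24750.4); payoff $0.
Alternative bid $24926.8: Hao is highest, pays the top rival bid $24750.4; payoff $15249.1 − $24750.4 = −$9501.3.
Change in payoff = −$9501.3 − ($0) = −$9501.3.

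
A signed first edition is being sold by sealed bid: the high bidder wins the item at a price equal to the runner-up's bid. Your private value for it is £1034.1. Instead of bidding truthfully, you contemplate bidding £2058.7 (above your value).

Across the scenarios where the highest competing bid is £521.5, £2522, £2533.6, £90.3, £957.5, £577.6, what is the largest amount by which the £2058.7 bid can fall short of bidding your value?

£0

£521.5: same outcome either way → loss £0.
£2522: same outcome either way → loss £0.
£2533.6: same outcome either way → loss £0.
£90.3: same outcome either way → loss £0.
£957.5: same outcome either way → loss £0.
£577.6: same outcome either way → loss £0.
Maximum loss: £0.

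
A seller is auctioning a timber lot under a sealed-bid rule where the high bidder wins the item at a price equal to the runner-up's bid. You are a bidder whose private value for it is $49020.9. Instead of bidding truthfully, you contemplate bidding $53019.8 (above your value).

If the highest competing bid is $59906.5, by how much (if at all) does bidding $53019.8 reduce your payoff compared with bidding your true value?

$0

Bidding your value $49020.9: you lose (since $49020.9 < $59906.5). Payoff $0.
Bidding $53019.8: you lose. Payoff $0.
Difference = $0 − $0 = $0; both bids lead to the same outcome because the competing bid is above both your value and your alternative bid.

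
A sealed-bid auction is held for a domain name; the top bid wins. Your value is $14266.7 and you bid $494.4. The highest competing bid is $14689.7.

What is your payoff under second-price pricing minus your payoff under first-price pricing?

Your bid $494.4 is below $14689.7, so you lose under either rule.
Payoff is $0 in both cases; difference = $0.

$0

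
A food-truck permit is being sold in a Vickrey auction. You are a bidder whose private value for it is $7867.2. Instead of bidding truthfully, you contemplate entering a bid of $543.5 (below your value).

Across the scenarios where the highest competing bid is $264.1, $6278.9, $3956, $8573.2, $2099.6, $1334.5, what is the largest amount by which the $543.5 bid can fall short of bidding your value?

$264.1: same outcome either way → loss $0.
$6278.9: truthful gives $1588.3, deviation gives $0 → loss $1588.3.
$3956: truthful gives $3911.2, deviation gives $0 → loss $3911.2.
$8573.2: same outcome either way → loss $0.
$2099.6: truthful gives $5767.6, deviation gives $0 → loss $5767.6.
$1334.5: truthful gives $6532.7, deviation gives $0 → loss $6532.7.
Maximum loss: $6532.7.

$6532.7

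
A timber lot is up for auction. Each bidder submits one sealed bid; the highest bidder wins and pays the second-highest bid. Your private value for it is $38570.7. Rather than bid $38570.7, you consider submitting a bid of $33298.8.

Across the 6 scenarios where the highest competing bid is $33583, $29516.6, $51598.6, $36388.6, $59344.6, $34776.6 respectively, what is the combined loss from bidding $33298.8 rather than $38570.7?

$10963.9

The deviation costs you only when the competing bid falls strictly between $33298.8 and $38570.7; elsewhere both bids give the same outcome.
$33583: truthful payoff $4987.7, deviation payoff $0 → loss $4987.7.
$29516.6: outcomes coincide → loss $0.
$51598.6: outcomes coincide → loss $0.
$36388.6: truthful payoff $2182.1, deviation payoff $0 → loss $2182.1.
$59344.6: outcomes coincide → loss $0.
$34776.6: truthful payoff $3794.1, deviation payoff $0 → loss $3794.1.
Total loss = $4987.7 + $2182.1 + $3794.1 = $10963.9.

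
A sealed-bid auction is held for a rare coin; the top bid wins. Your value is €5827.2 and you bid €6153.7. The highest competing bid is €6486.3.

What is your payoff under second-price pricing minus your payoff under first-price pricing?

€0

Your bid €6153.7 is below €6486.3, so you lose under either rule.
Payoff is €0 in both cases; difference = €0.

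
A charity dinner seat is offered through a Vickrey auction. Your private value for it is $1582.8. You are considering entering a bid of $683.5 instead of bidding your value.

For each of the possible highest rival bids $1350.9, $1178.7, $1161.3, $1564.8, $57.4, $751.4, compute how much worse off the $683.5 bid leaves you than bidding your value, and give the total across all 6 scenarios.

$1906.9

The deviation costs you only when the competing bid falls strictly between $683.5 and $1582.8; elsewhere both bids give the same outcome.
$1350.9: truthful payoff $231.9, deviation payoff $0 → loss $231.9.
$1178.7: truthful payoff $404.1, deviation payoff $0 → loss $404.1.
$1161.3: truthful payoff $421.5, deviation payoff $0 → loss $421.5.
$1564.8: truthful payoff $18, deviation payoff $0 → loss $18.
$57.4: outcomes coincide → loss $0.
$751.4: truthful payoff $831.4, deviation payoff $0 → loss $831.4.
Total loss = $231.9 + $404.1 + $421.5 + $18 + $831.4 = $1906.9.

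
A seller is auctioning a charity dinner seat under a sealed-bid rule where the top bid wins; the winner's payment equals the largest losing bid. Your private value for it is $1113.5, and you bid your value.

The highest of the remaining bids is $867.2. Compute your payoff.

Your bid $1113.5 exceeds the highest competing bid $867.2, so you win.
In a second-price auction the winner pays the second-highest bid, $867.2.
Payoff = value − price = $1113.5 − $867.2 = $246.3.

$246.3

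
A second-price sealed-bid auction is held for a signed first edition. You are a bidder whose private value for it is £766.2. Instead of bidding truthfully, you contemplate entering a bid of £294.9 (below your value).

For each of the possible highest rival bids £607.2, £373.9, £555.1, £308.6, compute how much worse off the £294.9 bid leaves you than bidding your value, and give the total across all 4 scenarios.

The deviation costs you only when the competing bid falls strictly between £294.9 and £766.2; elsewhere both bids give the same outcome.
£607.2: truthful payoff £159, deviation payoff £0 → loss £159.
£373.9: truthful payoff £392.3, deviation payoff £0 → loss £392.3.
£555.1: truthful payoff £211.1, deviation payoff £0 → loss £211.1.
£308.6: truthful payoff £457.6, deviation payoff £0 → loss £457.6.
Total loss = £159 + £392.3 + £211.1 + £457.6 = £1220.

£1220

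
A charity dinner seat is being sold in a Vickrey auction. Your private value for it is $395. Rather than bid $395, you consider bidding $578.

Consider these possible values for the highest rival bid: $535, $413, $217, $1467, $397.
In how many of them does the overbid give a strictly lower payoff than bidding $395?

The deviation hurts exactly when the highest competing bid lies strictly between $395 and $578 — overbidding then wins at a price above your value.
$535: inside the interval → strictly worse (loss $140).
$413: inside the interval → strictly worse (loss $18).
$217: below both → same outcome either way.
$1467: above both → same outcome either way.
$397: inside the interval → strictly worse (loss $2).
Count: 3.

3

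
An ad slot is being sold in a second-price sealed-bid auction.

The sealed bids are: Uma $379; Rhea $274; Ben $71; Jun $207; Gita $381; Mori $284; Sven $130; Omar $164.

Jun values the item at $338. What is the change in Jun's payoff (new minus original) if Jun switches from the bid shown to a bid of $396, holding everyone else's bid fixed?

−$43

The highest bid among the other bidders is $381; Jun's bid doesn't change that.
Original bid $207: Jun is not highest (top rival bid is $381); payoff $0.
Alternative bid $396: Jun is highest, pays the top rival bid $381; payoff $338 − $381 = −$43.
Change in payoff = −$43 − ($0) = −$43.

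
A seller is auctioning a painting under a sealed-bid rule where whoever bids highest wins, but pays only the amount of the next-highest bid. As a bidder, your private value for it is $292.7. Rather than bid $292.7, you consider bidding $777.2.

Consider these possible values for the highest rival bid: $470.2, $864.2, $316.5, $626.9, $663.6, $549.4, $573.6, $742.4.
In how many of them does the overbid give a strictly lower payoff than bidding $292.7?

The deviation hurts exactly when the highest competing bid lies strictly between $292.7 and $777.2 — overbidding then wins at a price above your value.
$470.2: inside the interval → strictly worse (loss $177.5).
$864.2: above both → same outcome either way.
$316.5: inside the interval → strictly worse (loss $23.8).
$626.9: inside the interval → strictly worse (loss $334.2).
$663.6: inside the interval → strictly worse (loss $370.9).
$549.4: inside the interval → strictly worse (loss $256.7).
$573.6: inside the interval → strictly worse (loss $280.9).
$742.4: inside the interval → strictly worse (loss $449.7).
Count: 7.

7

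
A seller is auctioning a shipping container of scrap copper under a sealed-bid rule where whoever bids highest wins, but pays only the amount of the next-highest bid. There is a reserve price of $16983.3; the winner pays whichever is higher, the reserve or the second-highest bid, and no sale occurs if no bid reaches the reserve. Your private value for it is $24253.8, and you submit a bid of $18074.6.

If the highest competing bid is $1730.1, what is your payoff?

$7270.5

Your bid $18074.6 is the highest and exceeds the reserve.
Price = max(second-highest bid, reserve) = max($1730.1, $16983.3) = $16983.3.
Payoff = $24253.8 − $16983.3 = $7270.5.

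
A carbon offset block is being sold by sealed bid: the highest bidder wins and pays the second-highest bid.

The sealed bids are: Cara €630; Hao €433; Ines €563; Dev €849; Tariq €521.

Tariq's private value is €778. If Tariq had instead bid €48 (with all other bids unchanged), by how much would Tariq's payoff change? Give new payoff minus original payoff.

The highest bid among the other bidders is €849; Tariq's bid doesn't change that.
Original bid €521: Tariq is not highest (top rival bid is €849); payoff €0.
Alternative bid €48: Tariq is not highest (top rival bid is €849); payoff €0.
Change in payoff = €0 − (€0) = €0.

€0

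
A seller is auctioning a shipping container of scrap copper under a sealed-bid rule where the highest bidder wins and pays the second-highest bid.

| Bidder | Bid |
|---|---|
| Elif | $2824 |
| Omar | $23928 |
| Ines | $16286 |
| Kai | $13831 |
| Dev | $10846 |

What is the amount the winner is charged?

$16286

Highest bid: Omar at $23928, so Omar wins.
Second-highest bid: Ines at $16286 — that is the price the winner pays.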